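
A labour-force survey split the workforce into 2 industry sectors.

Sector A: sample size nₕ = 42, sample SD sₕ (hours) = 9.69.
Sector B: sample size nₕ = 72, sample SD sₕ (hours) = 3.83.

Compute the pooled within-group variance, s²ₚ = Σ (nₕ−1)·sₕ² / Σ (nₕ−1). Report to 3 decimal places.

43.672

A: (42−1)·9.69² = 41·93.8961 = 3849.7401
B: (72−1)·3.83² = 71·14.6689 = 1041.4919
Numerator = 4891.232; denominator = Σ(nₕ−1) = 112.
s²ₚ = 4891.232/112 = 43.67171... → 43.672.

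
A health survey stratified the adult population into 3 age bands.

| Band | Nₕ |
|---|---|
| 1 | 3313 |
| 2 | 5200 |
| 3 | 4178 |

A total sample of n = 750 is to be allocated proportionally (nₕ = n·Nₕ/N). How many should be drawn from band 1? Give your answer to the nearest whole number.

Share of band 1 = 3313/12691 = 0.26105.
Allocate 750 × 0.26105 = 195.788... → 196.

196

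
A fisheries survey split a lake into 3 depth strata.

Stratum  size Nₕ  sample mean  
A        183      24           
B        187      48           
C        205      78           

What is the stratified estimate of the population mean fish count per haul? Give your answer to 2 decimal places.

N = 575; weights Wₕ = Nₕ/N = (0.3183, 0.3252, 0.3565).
x̄_st = Σ Wₕ·x̄ₕ = 0.3183·24 + 0.3252·48 + 0.3565·78 ≈ 51.0574...
→ 51.06.

51.06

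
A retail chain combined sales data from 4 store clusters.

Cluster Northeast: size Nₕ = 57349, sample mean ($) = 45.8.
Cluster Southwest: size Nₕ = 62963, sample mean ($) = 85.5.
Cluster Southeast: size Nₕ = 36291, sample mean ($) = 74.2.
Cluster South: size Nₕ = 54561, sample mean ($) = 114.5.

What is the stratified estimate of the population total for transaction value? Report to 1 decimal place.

Population total = Σ Nₕ·x̄ₕ (each stratum's size times its mean).
57349·45.8 + 62963·85.5 + 36291·74.2 + 54561·114.5 = 2626584.2 + 5383336.5 + 2692792.2 + 6247234.5 = 16949947.4.

16949947.4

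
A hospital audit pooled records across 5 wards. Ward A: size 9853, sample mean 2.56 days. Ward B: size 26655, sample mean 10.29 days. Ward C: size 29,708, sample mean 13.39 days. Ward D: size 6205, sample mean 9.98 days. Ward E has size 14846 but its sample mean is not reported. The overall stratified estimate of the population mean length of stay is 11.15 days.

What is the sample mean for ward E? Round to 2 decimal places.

14.40

N = 9853 + 26655 + 29708 + 6205 + 14846 = 87267.
Overall total = μ·N = 11.15·87267 = 973027.05.
Subtract the known strata: 9853·2.56 + 26655·10.29 + 29708·13.39 + 6205·9.98 = 759219.65.
Remaining total for ward E: 973027.05 − 759219.65 = 213807.4.
Divide by its size: 213807.4 / 14846 = 14.4017... → 14.40.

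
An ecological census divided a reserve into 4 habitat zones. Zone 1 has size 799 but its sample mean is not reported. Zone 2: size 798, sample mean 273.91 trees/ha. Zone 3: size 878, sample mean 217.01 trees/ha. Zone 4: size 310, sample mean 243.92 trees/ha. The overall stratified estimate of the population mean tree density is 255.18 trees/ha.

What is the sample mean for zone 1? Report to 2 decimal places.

282.79

Σ Nₕx̄ₕ = N·μ, so 799·x̄_1 = 2785·255.18 − (798·273.91 + 878·217.01 + 310·243.92).
= 710676.3 − 484730.16 = 225946.14.
x̄_1 = 225946.14 / 799 = 282.7862... → 282.79.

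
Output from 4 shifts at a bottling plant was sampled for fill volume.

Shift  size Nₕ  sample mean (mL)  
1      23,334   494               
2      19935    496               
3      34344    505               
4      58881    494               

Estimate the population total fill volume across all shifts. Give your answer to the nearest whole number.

Estimate total by summing Nₕ·x̄ₕ over strata.
23334·494 + 19935·496 + 34344·505 + 58881·494 = 11526996 + 9887760 + 17343720 + 29087214 = 67845690.

67845690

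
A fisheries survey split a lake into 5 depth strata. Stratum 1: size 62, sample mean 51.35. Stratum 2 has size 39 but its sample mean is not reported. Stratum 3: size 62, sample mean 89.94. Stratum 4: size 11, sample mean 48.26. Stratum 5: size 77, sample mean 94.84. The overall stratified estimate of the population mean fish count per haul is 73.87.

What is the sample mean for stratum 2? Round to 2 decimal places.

49.94

N = 62 + 39 + 62 + 11 + 77 = 251.
Overall total = μ·N = 73.87·251 = 18541.37.
Subtract the known strata: 62·51.35 + 62·89.94 + 11·48.26 + 77·94.84 = 16593.52.
Remaining total for stratum 2: 18541.37 − 16593.52 = 1947.85.
Divide by its size: 1947.85 / 39 = 49.9449... → 49.94.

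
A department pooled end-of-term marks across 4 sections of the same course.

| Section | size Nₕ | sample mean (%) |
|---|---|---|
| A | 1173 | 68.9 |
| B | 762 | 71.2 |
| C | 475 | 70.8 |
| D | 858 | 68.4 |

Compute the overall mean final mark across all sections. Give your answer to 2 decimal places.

69.58

N = 1173 + 762 + 475 + 858 = 3268.
Weight each subgroup mean by Nₕ/N and sum.
Σ Nₕx̄ₕ = 1173·68.9 + 762·71.2 + 475·70.8 + 858·68.4 = 80819.7 + 54254.4 + 33630 + 58687.2 = 227391.3.
Divide by N: 227391.3 / 3268 = 69.5812... → 69.58.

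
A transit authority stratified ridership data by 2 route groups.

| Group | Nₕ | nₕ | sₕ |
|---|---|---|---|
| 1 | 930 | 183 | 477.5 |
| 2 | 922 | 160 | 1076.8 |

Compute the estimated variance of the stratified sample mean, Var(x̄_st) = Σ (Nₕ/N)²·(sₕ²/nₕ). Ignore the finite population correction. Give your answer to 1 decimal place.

2110.3

N = 1852; Wₕ = Nₕ/N.
group 1: (930/1852)²·477.5²/183 = 314.1808
group 2: (922/1852)²·1076.8²/160 = 1796.0978
Sum = 2110.2786 → 2110.3.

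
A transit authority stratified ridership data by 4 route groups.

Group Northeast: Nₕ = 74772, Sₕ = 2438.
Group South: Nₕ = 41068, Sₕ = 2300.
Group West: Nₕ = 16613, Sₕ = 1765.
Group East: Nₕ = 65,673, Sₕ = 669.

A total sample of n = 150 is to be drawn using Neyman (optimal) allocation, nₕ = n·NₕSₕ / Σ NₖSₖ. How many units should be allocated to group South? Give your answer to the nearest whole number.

40

Σ NₕSₕ = 74772·2438 + 41068·2300 + 16613·1765 + 65673·669 = 350007718.
Share for South: 94456400/350007718 = 0.26987.
n_South = 150 × 0.26987 = 40.480... → 40.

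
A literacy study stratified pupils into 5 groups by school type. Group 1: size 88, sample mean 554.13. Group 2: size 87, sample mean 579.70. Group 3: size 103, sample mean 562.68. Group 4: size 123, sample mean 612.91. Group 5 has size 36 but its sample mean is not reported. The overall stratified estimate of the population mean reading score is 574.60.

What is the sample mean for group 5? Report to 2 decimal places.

Σ Nₕx̄ₕ = N·μ, so 36·x̄_5 = 437·574.60 − (88·554.13 + 87·579.70 + 103·562.68 + 123·612.91).
= 251100.2 − 232541.31 = 18558.89.
x̄_5 = 18558.89 / 36 = 515.5247... → 515.52.

515.52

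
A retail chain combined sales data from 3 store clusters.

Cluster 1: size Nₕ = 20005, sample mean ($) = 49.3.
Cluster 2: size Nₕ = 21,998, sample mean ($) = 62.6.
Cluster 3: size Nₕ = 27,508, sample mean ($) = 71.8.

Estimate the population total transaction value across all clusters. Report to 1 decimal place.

Estimate total by summing Nₕ·x̄ₕ over strata.
20005·49.3 + 21998·62.6 + 27508·71.8 = 986246.5 + 1377074.8 + 1975074.4 = 4338395.7.

4338395.7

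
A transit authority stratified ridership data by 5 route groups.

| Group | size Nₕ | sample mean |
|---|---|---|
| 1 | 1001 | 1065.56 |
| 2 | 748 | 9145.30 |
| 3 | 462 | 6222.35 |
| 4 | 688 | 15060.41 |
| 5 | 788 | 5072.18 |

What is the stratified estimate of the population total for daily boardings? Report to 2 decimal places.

Estimate total by summing Nₕ·x̄ₕ over strata.
1001·1065.56 + 748·9145.30 + 462·6222.35 + 688·15060.41 + 788·5072.18 = 1066625.56 + 6840684.4 + 2874725.7 + 10361562.08 + 3996877.84 = 25140475.58.

25140475.58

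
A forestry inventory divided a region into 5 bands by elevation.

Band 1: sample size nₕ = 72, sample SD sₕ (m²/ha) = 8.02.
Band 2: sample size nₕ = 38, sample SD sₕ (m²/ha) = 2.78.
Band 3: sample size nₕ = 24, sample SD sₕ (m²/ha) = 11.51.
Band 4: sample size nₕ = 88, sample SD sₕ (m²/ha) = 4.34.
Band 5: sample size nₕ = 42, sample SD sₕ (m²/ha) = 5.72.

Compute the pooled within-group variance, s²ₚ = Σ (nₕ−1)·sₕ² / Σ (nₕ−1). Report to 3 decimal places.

42.007

Degrees of freedom: 71 + 37 + 23 + 87 + 41 = 259.
Σ(nₕ−1)sₕ² = 71·64.3204 + 37·7.7284 + 23·132.4801 + 87·18.8356 + 41·32.7184 = 10879.8931.
s²ₚ = 10879.8931 / 259 = 42.00731... → 42.007.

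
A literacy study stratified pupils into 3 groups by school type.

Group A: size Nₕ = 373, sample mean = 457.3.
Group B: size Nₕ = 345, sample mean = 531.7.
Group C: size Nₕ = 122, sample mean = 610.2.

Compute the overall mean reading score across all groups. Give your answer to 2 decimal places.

510.06

N = 840; weights Wₕ = Nₕ/N = (0.4440, 0.4107, 0.1452).
x̄_st = Σ Wₕ·x̄ₕ = 0.4440·457.3 + 0.4107·531.7 + 0.1452·610.2 ≈ 510.0640...
→ 510.06.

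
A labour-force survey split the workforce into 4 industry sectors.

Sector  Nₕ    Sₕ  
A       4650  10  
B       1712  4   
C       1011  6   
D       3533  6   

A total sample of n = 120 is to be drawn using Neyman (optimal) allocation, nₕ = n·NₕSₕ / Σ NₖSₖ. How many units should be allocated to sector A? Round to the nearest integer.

69

A: NₕSₕ = 4650·10 = 46500
B: NₕSₕ = 1712·4 = 6848
C: NₕSₕ = 1011·6 = 6066
D: NₕSₕ = 3533·6 = 21198
Σ NₕSₕ = 80612.
n_A = 120·46500/80612 = 69.220... → 69.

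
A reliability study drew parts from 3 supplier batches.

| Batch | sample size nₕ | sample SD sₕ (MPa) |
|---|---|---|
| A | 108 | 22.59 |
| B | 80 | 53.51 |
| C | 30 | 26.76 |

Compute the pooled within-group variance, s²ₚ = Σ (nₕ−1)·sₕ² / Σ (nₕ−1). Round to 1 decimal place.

1402.7

Degrees of freedom: 107 + 79 + 29 = 215.
Σ(nₕ−1)sₕ² = 107·510.3081 + 79·2863.3201 + 29·716.0976 = 301572.085.
s²ₚ = 301572.085 / 215 = 1402.661... → 1402.7.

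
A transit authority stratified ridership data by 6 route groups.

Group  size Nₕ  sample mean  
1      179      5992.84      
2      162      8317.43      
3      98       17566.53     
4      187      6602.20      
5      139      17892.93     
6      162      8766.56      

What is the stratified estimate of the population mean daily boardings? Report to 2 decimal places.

N = 927; weights Wₕ = Nₕ/N = (0.1931, 0.1748, 0.1057, 0.2017, 0.1499, 0.1748).
x̄_st = Σ Wₕ·x̄ₕ = 0.1931·5992.84 + 0.1748·8317.43 + 0.1057·17566.53 + 0.2017·6602.20 + 0.1499·17892.93 + 0.1748·8766.56 ≈ 10014.6422...
→ 10014.64.

10014.64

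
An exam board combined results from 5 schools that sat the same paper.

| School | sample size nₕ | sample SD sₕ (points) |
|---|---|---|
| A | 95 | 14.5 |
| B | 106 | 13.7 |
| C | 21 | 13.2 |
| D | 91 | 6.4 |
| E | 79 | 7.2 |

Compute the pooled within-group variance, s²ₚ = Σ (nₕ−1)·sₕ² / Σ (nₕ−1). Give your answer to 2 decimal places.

130.97

A: (95−1)·14.5² = 94·210.25 = 19763.5
B: (106−1)·13.7² = 105·187.69 = 19707.45
C: (21−1)·13.2² = 20·174.24 = 3484.8
D: (91−1)·6.4² = 90·40.96 = 3686.4
E: (79−1)·7.2² = 78·51.84 = 4043.52
Numerator = 50685.67; denominator = Σ(nₕ−1) = 387.
s²ₚ = 50685.67/387 = 130.9707... → 130.97.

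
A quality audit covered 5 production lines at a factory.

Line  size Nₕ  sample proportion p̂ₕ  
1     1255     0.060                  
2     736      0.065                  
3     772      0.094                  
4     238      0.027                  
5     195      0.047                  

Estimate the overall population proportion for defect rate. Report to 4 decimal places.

Wₕ = Nₕ/N with N = 3196: 0.3927, 0.2303, 0.2416, 0.0745, 0.0610.
p̂_st = 0.3927·0.060 + 0.2303·0.065 + 0.2416·0.094 + 0.0745·0.027 + 0.0610·0.047 ≈ 0.066114... → 0.0661.

0.0661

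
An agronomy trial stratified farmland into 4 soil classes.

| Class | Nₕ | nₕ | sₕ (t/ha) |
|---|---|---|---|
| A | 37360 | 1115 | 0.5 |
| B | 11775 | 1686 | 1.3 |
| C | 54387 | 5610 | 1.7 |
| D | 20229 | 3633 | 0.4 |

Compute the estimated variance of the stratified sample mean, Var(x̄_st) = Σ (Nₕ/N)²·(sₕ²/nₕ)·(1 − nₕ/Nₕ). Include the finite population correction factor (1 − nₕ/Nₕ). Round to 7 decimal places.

N = 123751; Wₕ = Nₕ/N.
class A: (37360/123751)²·0.5²/1115·(1 − 1115/37360) = 0.0000198254
class B: (11775/123751)²·1.3²/1686·(1 − 1686/11775) = 0.0000077757
class C: (54387/123751)²·1.7²/5610·(1 − 5610/54387) = 0.0000892376
class D: (20229/123751)²·0.4²/3633·(1 − 3633/20229) = 0.0000009655
Sum = 0.0001178042 → 0.0001178.

0.0001178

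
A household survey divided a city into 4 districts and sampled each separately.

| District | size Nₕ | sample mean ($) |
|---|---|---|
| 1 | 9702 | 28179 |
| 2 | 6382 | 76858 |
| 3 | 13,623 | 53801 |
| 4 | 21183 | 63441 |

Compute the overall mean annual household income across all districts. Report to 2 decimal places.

55820.44

x̄_st = (Σ Nₕx̄ₕ) / (Σ Nₕ) = (9702·28179 + 6382·76858 + 13623·53801 + 21183·63441) / 50890
= 2840702140 / 50890 = 55820.4390... → 55820.44.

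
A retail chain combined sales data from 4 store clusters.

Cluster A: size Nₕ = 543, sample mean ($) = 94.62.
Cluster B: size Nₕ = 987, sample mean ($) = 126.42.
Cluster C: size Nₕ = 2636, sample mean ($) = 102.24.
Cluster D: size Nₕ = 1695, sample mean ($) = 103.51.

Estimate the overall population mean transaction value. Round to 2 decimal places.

x̄_st = (Σ Nₕx̄ₕ) / (Σ Nₕ) = (543·94.62 + 987·126.42 + 2636·102.24 + 1695·103.51) / 5861
= 621109.29 / 5861 = 105.9733... → 105.97.

105.97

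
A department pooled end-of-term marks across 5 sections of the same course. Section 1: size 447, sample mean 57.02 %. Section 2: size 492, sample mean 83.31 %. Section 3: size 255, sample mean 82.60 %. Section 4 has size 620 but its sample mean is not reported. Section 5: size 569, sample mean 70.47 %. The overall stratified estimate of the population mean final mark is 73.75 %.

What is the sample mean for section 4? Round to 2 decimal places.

N = 447 + 492 + 255 + 620 + 569 = 2383.
Overall total = μ·N = 73.75·2383 = 175746.25.
Subtract the known strata: 447·57.02 + 492·83.31 + 255·82.60 + 569·70.47 = 127636.89.
Remaining total for section 4: 175746.25 − 127636.89 = 48109.36.
Divide by its size: 48109.36 / 620 = 77.5957... → 77.60.

77.60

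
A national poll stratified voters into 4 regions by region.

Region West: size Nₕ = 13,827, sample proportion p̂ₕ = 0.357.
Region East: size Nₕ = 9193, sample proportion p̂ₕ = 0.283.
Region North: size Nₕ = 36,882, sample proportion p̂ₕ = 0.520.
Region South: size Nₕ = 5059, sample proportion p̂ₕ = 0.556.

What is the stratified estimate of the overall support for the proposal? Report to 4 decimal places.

0.4546

Wₕ = Nₕ/N with N = 64961: 0.2129, 0.1415, 0.5678, 0.0779.
p̂_st = 0.2129·0.357 + 0.1415·0.283 + 0.5678·0.520 + 0.0779·0.556 ≈ 0.454570... → 0.4546.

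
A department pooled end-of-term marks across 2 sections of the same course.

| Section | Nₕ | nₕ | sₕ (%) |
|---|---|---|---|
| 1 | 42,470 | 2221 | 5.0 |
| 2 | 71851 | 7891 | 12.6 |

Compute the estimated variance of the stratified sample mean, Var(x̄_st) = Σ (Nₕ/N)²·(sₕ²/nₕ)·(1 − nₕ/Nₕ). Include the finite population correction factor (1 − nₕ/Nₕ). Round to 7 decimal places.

0.0085468

N = 114321. Term for each stratum: Wₕ²sₕ²/nₕ·(1−nₕ/Nₕ).
Var(x̄_st) = 0.0014722338 + 0.0070745414 = 0.0085467751 → 0.0085468.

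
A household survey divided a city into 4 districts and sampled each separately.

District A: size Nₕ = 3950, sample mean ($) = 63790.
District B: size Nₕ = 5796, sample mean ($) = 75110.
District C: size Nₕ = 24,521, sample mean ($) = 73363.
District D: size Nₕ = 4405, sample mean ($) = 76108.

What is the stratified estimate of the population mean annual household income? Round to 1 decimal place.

N = 3950 + 5796 + 24521 + 4405 = 38672.
Overall mean = Σ (Nₕ/N)·x̄ₕ — weight by population share, not a simple average.
Σ Nₕx̄ₕ = 3950·63790 + 5796·75110 + 24521·73363 + 4405·76108 = 251970500 + 435337560 + 1798934123 + 335255740 = 2821497923.
Divide by N: 2821497923 / 38672 = 72959.710... → 72959.7.

72959.7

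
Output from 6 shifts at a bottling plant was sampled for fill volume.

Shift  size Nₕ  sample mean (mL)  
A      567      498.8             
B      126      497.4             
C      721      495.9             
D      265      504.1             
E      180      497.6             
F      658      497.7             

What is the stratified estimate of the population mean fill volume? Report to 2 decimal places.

498.08

N = 567 + 126 + 721 + 265 + 180 + 658 = 2517.
Weight each subgroup mean by Nₕ/N and sum.
Σ Nₕx̄ₕ = 567·498.8 + 126·497.4 + 721·495.9 + 265·504.1 + 180·497.6 + 658·497.7 = 282819.6 + 62672.4 + 357543.9 + 133586.5 + 89568 + 327486.6 = 1253677.
Divide by N: 1253677 / 2517 = 498.0838... → 498.08.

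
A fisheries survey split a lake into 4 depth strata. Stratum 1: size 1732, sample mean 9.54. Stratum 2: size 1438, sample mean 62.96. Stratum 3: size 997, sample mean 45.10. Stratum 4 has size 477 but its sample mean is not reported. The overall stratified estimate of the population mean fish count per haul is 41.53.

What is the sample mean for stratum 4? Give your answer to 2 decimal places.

85.62

Σ Nₕx̄ₕ = N·μ, so 477·x̄_4 = 4644·41.53 − (1732·9.54 + 1438·62.96 + 997·45.10).
= 192865.32 − 152024.46 = 40840.86.
x̄_4 = 40840.86 / 477 = 85.6203... → 85.62.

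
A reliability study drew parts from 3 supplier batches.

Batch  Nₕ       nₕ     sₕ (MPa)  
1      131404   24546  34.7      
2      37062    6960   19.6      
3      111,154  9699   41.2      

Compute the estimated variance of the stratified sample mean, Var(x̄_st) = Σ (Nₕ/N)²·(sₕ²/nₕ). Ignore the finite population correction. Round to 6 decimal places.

0.039458

N = 279620. Term for each stratum: Wₕ²sₕ²/nₕ.
Var(x̄_st) = 0.010833254 + 0.000969670 + 0.027655480 = 0.039458405 → 0.039458.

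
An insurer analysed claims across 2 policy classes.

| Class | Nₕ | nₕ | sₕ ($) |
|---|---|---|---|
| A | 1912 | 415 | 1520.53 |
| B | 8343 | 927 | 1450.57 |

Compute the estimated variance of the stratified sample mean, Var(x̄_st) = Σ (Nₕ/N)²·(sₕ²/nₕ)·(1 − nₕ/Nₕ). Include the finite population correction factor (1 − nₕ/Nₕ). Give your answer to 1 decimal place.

1487.0

N = 10255; Wₕ = Nₕ/N.
class A: (1912/10255)²·1520.53²/415·(1 − 415/1912) = 151.6283
class B: (8343/10255)²·1450.57²/927·(1 − 927/8343) = 1335.4213
Sum = 1487.0495 → 1487.0.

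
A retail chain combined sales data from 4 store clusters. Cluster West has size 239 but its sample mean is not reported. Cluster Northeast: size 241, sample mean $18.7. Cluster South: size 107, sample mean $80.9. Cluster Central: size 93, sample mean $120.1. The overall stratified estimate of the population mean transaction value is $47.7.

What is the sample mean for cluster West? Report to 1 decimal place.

N = 239 + 241 + 107 + 93 = 680.
Overall total = μ·N = 47.7·680 = 32436.
Subtract the known strata: 241·18.7 + 107·80.9 + 93·120.1 = 24332.3.
Remaining total for cluster West: 32436 − 24332.3 = 8103.7.
Divide by its size: 8103.7 / 239 = 33.907... → 33.9.

33.9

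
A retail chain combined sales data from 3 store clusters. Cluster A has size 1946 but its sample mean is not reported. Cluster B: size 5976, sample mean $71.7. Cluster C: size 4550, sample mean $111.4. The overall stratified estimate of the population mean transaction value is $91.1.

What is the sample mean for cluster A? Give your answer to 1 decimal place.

N = 1946 + 5976 + 4550 = 12472.
Overall total = μ·N = 91.1·12472 = 1136199.2.
Subtract the known strata: 5976·71.7 + 4550·111.4 = 935349.2.
Remaining total for cluster A: 1136199.2 − 935349.2 = 200850.
Divide by its size: 200850 / 1946 = 103.212... → 103.2.

103.2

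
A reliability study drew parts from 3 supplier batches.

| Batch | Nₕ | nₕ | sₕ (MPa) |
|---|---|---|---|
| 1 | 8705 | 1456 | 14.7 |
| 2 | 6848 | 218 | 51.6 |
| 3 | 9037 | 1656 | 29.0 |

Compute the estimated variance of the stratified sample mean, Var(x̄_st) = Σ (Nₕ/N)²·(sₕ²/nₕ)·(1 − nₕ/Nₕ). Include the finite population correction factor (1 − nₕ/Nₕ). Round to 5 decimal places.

N = 24590; Wₕ = Nₕ/N.
batch 1: (8705/24590)²·14.7²/1456·(1 − 1456/8705) = 0.01548828
batch 2: (6848/24590)²·51.6²/218·(1 − 218/6848) = 0.91707136
batch 3: (9037/24590)²·29.0²/1656·(1 − 1656/9037) = 0.05602193
Sum = 0.98858157 → 0.98858.

0.98858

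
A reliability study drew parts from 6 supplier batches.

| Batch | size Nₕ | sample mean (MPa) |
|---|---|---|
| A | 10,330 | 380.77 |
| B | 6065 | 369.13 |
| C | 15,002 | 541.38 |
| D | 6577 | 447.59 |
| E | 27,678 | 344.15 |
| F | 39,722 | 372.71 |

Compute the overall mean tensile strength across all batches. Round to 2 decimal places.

N = 105374; weights Wₕ = Nₕ/N = (0.0980, 0.0576, 0.1424, 0.0624, 0.2627, 0.3770).
x̄_st = Σ Wₕ·x̄ₕ = 0.0980·380.77 + 0.0576·369.13 + 0.1424·541.38 + 0.0624·447.59 + 0.2627·344.15 + 0.3770·372.71 ≈ 394.4795...
→ 394.48.

394.48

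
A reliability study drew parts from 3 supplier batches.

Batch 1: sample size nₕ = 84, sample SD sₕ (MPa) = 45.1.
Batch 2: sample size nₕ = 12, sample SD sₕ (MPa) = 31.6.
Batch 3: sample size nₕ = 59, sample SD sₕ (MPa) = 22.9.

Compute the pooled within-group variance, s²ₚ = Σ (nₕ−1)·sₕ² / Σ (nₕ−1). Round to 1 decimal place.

Degrees of freedom: 83 + 11 + 58 = 152.
Σ(nₕ−1)sₕ² = 83·2034.01 + 11·998.56 + 58·524.41 = 210222.77.
s²ₚ = 210222.77 / 152 = 1383.045... → 1383.0.

1383.0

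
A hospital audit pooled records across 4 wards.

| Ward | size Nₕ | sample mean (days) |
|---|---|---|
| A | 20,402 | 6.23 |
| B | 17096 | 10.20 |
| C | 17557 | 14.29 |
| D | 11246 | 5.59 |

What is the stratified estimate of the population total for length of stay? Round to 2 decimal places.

A: 20402·6.23 = 127104.46
B: 17096·10.20 = 174379.2
C: 17557·14.29 = 250889.53
D: 11246·5.59 = 62865.14
τ̂ = Σ Nₕx̄ₕ = 615238.33.

615238.33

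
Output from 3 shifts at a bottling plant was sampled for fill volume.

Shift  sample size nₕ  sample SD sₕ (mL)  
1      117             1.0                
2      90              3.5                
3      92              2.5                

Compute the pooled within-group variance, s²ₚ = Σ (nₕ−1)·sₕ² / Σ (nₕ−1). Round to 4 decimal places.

Degrees of freedom: 116 + 89 + 91 = 296.
Σ(nₕ−1)sₕ² = 116·1 + 89·12.25 + 91·6.25 = 1775.
s²ₚ = 1775 / 296 = 5.996622... → 5.9966.

5.9966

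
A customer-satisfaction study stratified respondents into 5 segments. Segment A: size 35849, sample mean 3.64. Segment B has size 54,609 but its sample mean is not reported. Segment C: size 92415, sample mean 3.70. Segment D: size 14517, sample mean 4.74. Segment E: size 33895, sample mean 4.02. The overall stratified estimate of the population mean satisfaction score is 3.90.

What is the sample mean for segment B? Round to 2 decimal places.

4.11

N = 35849 + 54609 + 92415 + 14517 + 33895 = 231285.
Overall total = μ·N = 3.90·231285 = 902011.5.
Subtract the known strata: 35849·3.64 + 92415·3.70 + 14517·4.74 + 33895·4.02 = 677494.34.
Remaining total for segment B: 902011.5 − 677494.34 = 224517.16.
Divide by its size: 224517.16 / 54609 = 4.1114... → 4.11.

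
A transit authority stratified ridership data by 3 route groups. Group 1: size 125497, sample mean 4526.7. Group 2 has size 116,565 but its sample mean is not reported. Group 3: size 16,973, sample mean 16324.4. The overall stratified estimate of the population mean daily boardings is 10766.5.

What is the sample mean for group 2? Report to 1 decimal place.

16675.2

Σ Nₕx̄ₕ = N·μ, so 116565·x̄_2 = 259035·10766.5 − (125497·4526.7 + 16973·16324.4).
= 2788900327.5 − 845161311.1 = 1943739016.4.
x̄_2 = 1943739016.4 / 116565 = 16675.151... → 16675.2.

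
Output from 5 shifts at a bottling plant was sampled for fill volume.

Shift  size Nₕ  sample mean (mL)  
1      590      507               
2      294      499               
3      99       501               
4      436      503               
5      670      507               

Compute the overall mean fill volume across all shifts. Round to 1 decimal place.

N = 590 + 294 + 99 + 436 + 670 = 2089.
The stratified mean weights each stratum mean by its population share Nₕ/N.
Σ Nₕx̄ₕ = 590·507 + 294·499 + 99·501 + 436·503 + 670·507 = 299130 + 146706 + 49599 + 219308 + 339690 = 1054433.
Divide by N: 1054433 / 2089 = 504.755... → 504.8.

504.8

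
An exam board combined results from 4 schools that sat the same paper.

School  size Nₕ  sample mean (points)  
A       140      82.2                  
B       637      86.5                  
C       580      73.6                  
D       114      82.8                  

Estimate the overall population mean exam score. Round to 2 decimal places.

80.72

N = 140 + 637 + 580 + 114 = 1471.
Overall mean = Σ (Nₕ/N)·x̄ₕ — weight by population share, not a simple average.
Σ Nₕx̄ₕ = 140·82.2 + 637·86.5 + 580·73.6 + 114·82.8 = 11508 + 55100.5 + 42688 + 9439.2 = 118735.7.
Divide by N: 118735.7 / 1471 = 80.7177... → 80.72.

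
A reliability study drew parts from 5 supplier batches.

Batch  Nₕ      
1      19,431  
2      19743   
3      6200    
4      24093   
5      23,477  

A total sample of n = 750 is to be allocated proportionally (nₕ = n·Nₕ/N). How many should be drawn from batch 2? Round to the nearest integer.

N = 19431 + 19743 + 6200 + 24093 + 23477 = 92944.
n_2 = 750·19743/92944 = 159.314... → 159.

159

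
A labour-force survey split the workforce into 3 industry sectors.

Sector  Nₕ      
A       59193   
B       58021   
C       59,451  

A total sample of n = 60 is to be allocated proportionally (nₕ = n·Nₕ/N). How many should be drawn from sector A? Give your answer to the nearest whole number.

Share of sector A = 59193/176665 = 0.33506.
Allocate 60 × 0.33506 = 20.103... → 20.

20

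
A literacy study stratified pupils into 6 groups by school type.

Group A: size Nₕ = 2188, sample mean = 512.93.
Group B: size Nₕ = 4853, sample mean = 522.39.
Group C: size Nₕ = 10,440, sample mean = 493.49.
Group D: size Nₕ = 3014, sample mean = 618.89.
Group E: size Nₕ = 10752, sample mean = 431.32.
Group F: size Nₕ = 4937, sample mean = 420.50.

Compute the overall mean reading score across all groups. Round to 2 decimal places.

x̄_st = (Σ Nₕx̄ₕ) / (Σ Nₕ) = (2188·512.93 + 4853·522.39 + 10440·493.49 + 3014·618.89 + 10752·431.32 + 4937·420.50) / 36184
= 17388380.71 / 36184 = 480.5544... → 480.55.

480.55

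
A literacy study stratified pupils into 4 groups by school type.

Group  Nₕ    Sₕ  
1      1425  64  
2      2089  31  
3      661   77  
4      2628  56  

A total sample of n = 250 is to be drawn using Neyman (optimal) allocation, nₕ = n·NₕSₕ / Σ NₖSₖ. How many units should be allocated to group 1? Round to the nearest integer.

1: NₕSₕ = 1425·64 = 91200
2: NₕSₕ = 2089·31 = 64759
3: NₕSₕ = 661·77 = 50897
4: NₕSₕ = 2628·56 = 147168
Σ NₕSₕ = 354024.
n_1 = 250·91200/354024 = 64.402... → 64.

64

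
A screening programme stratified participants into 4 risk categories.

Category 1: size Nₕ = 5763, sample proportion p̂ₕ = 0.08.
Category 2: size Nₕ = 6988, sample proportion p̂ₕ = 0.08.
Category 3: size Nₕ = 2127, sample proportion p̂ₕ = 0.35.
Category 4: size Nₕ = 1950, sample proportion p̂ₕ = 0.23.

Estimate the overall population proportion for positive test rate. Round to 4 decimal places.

Wₕ = Nₕ/N with N = 16828: 0.3425, 0.4153, 0.1264, 0.1159.
p̂_st = 0.3425·0.08 + 0.4153·0.08 + 0.1264·0.35 + 0.1159·0.23 ≈ 0.131509... → 0.1315.

0.1315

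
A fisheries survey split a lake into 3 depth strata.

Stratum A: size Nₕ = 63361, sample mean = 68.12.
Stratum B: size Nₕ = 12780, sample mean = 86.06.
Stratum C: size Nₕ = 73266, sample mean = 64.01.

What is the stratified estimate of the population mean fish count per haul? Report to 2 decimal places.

67.64

N = 149407; weights Wₕ = Nₕ/N = (0.4241, 0.0855, 0.4904).
x̄_st = Σ Wₕ·x̄ₕ = 0.4241·68.12 + 0.0855·86.06 + 0.4904·64.01 ≈ 67.6391...
→ 67.64.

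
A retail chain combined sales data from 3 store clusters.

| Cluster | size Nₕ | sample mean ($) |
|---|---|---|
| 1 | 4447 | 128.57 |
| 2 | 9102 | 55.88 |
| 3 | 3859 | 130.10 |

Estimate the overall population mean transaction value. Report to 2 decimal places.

N = 4447 + 9102 + 3859 = 17408.
Weight each subgroup mean by Nₕ/N and sum.
Σ Nₕx̄ₕ = 4447·128.57 + 9102·55.88 + 3859·130.10 = 571750.79 + 508619.76 + 502055.9 = 1582426.45.
Divide by N: 1582426.45 / 17408 = 90.9023... → 90.90.

90.90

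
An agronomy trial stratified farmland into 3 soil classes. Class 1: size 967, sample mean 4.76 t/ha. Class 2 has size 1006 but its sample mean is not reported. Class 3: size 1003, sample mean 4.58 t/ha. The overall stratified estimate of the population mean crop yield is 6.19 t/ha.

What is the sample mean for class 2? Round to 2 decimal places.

N = 967 + 1006 + 1003 = 2976.
Overall total = μ·N = 6.19·2976 = 18421.44.
Subtract the known strata: 967·4.76 + 1003·4.58 = 9196.66.
Remaining total for class 2: 18421.44 − 9196.66 = 9224.78.
Divide by its size: 9224.78 / 1006 = 9.1698... → 9.17.

9.17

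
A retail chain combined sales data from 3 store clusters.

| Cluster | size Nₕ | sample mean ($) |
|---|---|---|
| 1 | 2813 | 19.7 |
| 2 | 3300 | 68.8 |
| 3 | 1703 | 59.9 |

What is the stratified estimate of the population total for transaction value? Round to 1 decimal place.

1: 2813·19.7 = 55416.1
2: 3300·68.8 = 227040
3: 1703·59.9 = 102009.7
τ̂ = Σ Nₕx̄ₕ = 384465.8.

384465.8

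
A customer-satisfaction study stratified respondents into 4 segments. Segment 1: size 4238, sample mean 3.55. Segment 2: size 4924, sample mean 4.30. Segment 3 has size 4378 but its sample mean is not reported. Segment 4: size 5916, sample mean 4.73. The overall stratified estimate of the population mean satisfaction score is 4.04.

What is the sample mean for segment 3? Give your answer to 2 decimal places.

N = 4238 + 4924 + 4378 + 5916 = 19456.
Overall total = μ·N = 4.04·19456 = 78602.24.
Subtract the known strata: 4238·3.55 + 4924·4.30 + 5916·4.73 = 64200.78.
Remaining total for segment 3: 78602.24 − 64200.78 = 14401.46.
Divide by its size: 14401.46 / 4378 = 3.2895... → 3.29.

3.29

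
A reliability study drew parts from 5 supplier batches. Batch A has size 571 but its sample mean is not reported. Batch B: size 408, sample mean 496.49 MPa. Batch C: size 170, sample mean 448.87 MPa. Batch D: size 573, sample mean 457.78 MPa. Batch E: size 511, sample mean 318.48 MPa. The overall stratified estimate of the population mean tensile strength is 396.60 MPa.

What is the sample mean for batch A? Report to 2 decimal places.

318.18

N = 571 + 408 + 170 + 573 + 511 = 2233.
Overall total = μ·N = 396.60·2233 = 885607.8.
Subtract the known strata: 408·496.49 + 170·448.87 + 573·457.78 + 511·318.48 = 703927.04.
Remaining total for batch A: 885607.8 − 703927.04 = 181680.76.
Divide by its size: 181680.76 / 571 = 318.1800... → 318.18.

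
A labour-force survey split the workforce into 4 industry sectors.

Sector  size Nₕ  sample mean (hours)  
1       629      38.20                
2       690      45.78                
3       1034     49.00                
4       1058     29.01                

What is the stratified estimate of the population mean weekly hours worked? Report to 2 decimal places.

40.16

N = 3411; weights Wₕ = Nₕ/N = (0.1844, 0.2023, 0.3031, 0.3102).
x̄_st = Σ Wₕ·x̄ₕ = 0.1844·38.20 + 0.2023·45.78 + 0.3031·49.00 + 0.3102·29.01 ≈ 40.1567...
→ 40.16.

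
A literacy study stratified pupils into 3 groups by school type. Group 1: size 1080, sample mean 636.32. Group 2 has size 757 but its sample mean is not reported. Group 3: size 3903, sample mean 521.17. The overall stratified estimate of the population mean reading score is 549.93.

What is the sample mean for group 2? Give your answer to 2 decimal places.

574.96

N = 1080 + 757 + 3903 = 5740.
Overall total = μ·N = 549.93·5740 = 3156598.2.
Subtract the known strata: 1080·636.32 + 3903·521.17 = 2721352.11.
Remaining total for group 2: 3156598.2 − 2721352.11 = 435246.09.
Divide by its size: 435246.09 / 757 = 574.9618... → 574.96.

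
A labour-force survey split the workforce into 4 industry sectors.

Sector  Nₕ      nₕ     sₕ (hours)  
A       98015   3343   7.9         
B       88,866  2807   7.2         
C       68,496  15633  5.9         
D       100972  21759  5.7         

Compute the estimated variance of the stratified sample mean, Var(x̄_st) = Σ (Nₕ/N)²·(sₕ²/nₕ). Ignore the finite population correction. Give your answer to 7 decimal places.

N = 356349; Wₕ = Nₕ/N.
sector A: (98015/356349)²·7.9²/3343 = 0.0014123808
sector B: (88866/356349)²·7.2²/2807 = 0.0011485311
sector C: (68496/356349)²·5.9²/15633 = 0.0000822699
sector D: (100972/356349)²·5.7²/21759 = 0.0001198841
Sum = 0.0027630659 → 0.0027631.

0.0027631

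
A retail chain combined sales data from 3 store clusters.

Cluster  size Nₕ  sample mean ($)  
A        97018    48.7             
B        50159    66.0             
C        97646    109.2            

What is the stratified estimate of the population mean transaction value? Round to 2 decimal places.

76.37

x̄_st = (Σ Nₕx̄ₕ) / (Σ Nₕ) = (97018·48.7 + 50159·66.0 + 97646·109.2) / 244823
= 18698213.8 / 244823 = 76.3744... → 76.37.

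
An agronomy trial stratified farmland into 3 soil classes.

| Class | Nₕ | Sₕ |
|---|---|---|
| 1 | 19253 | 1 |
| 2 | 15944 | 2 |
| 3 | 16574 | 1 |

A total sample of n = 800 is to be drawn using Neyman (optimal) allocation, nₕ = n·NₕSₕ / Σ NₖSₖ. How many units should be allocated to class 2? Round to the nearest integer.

Σ NₕSₕ = 19253·1 + 15944·2 + 16574·1 = 67715.
Share for 2: 31888/67715 = 0.47091.
n_2 = 800 × 0.47091 = 376.732... → 377.

377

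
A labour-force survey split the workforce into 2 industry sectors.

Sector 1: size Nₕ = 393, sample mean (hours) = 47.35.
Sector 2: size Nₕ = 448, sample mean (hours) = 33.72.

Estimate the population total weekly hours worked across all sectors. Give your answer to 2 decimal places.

Estimate total by summing Nₕ·x̄ₕ over strata.
393·47.35 + 448·33.72 = 18608.55 + 15106.56 = 33715.11.

33715.11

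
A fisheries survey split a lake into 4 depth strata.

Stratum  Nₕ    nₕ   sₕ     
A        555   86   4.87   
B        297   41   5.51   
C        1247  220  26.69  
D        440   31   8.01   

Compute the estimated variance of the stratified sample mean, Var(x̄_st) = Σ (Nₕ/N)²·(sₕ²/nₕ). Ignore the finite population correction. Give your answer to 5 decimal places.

N = 2539. Term for each stratum: Wₕ²sₕ²/nₕ.
Var(x̄_st) = 0.01317711 + 0.01013227 + 0.78105564 + 0.06215603 = 0.86652105 → 0.86652.

0.86652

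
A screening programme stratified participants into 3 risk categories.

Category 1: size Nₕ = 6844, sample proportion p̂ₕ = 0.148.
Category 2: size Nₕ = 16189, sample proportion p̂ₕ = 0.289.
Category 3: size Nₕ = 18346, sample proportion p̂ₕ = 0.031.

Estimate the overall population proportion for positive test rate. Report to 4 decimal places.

Wₕ = Nₕ/N with N = 41379: 0.1654, 0.3912, 0.4434.
p̂_st = 0.1654·0.148 + 0.3912·0.289 + 0.4434·0.031 ≈ 0.151291... → 0.1513.

0.1513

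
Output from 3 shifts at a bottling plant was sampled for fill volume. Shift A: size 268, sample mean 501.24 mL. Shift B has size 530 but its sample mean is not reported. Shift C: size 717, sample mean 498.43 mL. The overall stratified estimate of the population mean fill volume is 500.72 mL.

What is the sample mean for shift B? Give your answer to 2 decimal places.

Σ Nₕx̄ₕ = N·μ, so 530·x̄_B = 1515·500.72 − (268·501.24 + 717·498.43).
= 758590.8 − 491706.63 = 266884.17.
x̄_B = 266884.17 / 530 = 503.5550... → 503.56.

503.56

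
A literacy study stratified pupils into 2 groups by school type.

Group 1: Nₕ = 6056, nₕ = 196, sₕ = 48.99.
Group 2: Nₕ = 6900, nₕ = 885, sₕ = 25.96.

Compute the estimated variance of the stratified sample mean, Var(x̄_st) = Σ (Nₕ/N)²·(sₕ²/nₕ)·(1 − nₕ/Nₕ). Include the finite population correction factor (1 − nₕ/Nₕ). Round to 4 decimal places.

2.7771

N = 12956. Term for each stratum: Wₕ²sₕ²/nₕ·(1−nₕ/Nₕ).
Var(x̄_st) = 2.5888114 + 0.1882821 = 2.7770935 → 2.7771.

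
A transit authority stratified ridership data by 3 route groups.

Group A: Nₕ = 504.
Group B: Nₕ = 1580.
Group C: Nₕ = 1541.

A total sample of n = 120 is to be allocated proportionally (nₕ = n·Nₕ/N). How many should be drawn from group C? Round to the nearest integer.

51

Share of group C = 1541/3625 = 0.42510.
Allocate 120 × 0.42510 = 51.012... → 51.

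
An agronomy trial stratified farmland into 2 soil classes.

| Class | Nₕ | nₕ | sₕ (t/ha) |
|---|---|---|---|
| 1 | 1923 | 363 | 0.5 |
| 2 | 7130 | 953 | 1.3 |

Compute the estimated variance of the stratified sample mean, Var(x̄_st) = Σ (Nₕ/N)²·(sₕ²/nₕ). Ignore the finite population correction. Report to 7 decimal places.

0.0011311

N = 9053; Wₕ = Nₕ/N.
class 1: (1923/9053)²·0.5²/363 = 0.0000310747
class 2: (7130/9053)²·1.3²/953 = 0.0010999877
Sum = 0.0011310624 → 0.0011311.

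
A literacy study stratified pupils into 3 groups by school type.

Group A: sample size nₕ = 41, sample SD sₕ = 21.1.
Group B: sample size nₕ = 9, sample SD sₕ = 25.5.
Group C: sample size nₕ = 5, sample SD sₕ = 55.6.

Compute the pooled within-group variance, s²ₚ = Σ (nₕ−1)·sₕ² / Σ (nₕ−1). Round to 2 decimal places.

680.30

Degrees of freedom: 40 + 8 + 4 = 52.
Σ(nₕ−1)sₕ² = 40·445.21 + 8·650.25 + 4·3091.36 = 35375.84.
s²ₚ = 35375.84 / 52 = 680.3046... → 680.30.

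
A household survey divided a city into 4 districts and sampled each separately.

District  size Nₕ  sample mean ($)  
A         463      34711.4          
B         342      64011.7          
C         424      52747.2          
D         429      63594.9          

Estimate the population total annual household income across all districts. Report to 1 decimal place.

87610404.5

A: 463·34711.4 = 16071378.2
B: 342·64011.7 = 21892001.4
C: 424·52747.2 = 22364812.8
D: 429·63594.9 = 27282212.1
τ̂ = Σ Nₕx̄ₕ = 87610404.5.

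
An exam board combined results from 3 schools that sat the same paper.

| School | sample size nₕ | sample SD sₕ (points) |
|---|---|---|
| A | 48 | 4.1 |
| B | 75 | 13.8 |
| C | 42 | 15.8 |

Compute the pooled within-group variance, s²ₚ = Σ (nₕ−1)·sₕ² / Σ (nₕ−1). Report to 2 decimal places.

155.05

Degrees of freedom: 47 + 74 + 41 = 162.
Σ(nₕ−1)sₕ² = 47·16.81 + 74·190.44 + 41·249.64 = 25117.87.
s²ₚ = 25117.87 / 162 = 155.0486... → 155.05.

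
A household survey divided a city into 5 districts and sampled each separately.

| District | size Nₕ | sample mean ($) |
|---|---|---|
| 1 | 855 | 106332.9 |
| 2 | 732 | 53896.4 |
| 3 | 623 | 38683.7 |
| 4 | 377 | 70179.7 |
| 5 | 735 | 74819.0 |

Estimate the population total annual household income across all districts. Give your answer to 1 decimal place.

235916451.3

Population total = Σ Nₕ·x̄ₕ (each stratum's size times its mean).
855·106332.9 + 732·53896.4 + 623·38683.7 + 377·70179.7 + 735·74819.0 = 90914629.5 + 39452164.8 + 24099945.1 + 26457746.9 + 54991965 = 235916451.3.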